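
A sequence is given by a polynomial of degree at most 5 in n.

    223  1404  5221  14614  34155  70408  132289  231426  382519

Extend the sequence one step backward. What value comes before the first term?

10

D1: 1181  3817  9393  19541  36253  61881  99137  151093
D2: 2636  5576  10148  16712  25628  37256  51956
D3: 2940  4572  6564  8916  11628  14700
D4: 1632  1992  2352  2712  3072
D5: 360  360  360  360
The fifth differences are constant at 360.
Work back: 1632 − 360 = 1272;  2940 − 1272 = 1668;  2636 − 1668 = 968;  1181 − 968 = 213;  223 − 213 = 10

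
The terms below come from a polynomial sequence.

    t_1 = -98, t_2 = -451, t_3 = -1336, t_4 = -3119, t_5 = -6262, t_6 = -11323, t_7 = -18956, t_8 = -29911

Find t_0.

D1: -353  -885  -1783  -3143  -5061  -7633  -10955
D2: -532  -898  -1360  -1918  -2572  -3322
D3: -366  -462  -558  -654  -750
D4: -96  -96  -96  -96
The fourth differences are constant at -96.
Work back: -366 + 96 = -270;  -532 + 270 = -262;  -353 + 262 = -91;  -98 + 91 = -7

-7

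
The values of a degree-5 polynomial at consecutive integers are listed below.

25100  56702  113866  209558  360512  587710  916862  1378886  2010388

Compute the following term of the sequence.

2854142

Δ: 31602, 57164, 95692, 150954, 227198, 329152, 462024, 631502
Δ²: 25562, 38528, 55262, 76244, 101954, 132872, 169478
Δ³: 12966, 16734, 20982, 25710, 30918, 36606
Δ⁴: 3768, 4248, 4728, 5208, 5688
Δ⁵: 480, 480, 480, 480
Constant fifth difference = 480, so extend:
5688 + 480 = 6168;  36606 + 6168 = 42774;  169478 + 42774 = 212252;  631502 + 212252 = 843754;  2010388 + 843754 = 2854142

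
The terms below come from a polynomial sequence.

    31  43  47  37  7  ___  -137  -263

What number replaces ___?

Using the first 5 terms:
Δ: 12  4  -10  -30
Δ²: -8  -14  -20
Δ³: -6  -6
Constant third difference = -6.
Extend forward: -20 − 6 = -26;  -30 − 26 = -56;  7 − 56 = -49

-49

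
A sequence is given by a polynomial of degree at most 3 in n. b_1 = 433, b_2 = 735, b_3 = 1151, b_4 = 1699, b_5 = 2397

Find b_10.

Δ: 302  416  548  698
Δ²: 114  132  150
Δ³: 18  18
The third differences are constant (18).
150 + 18 = 168;  698 + 168 = 866;  2397 + 866 = 3263
168 + 18 = 186;  866 + 186 = 1052;  3263 + 1052 = 4315
186 + 18 = 204;  1052 + 204 = 1256;  4315 + 1256 = 5571
204 + 18 = 222;  1256 + 222 = 1478;  5571 + 1478 = 7049
222 + 18 = 240;  1478 + 240 = 1718;  7049 + 1718 = 8767

8767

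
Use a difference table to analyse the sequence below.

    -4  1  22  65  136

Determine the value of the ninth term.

820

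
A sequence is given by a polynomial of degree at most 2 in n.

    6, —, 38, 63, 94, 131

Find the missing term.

19

Using the last 4 terms:
First differences: 25, 31, 37
Second differences: 6, 6
Constant second difference = 6.
Extend backward: 25 − 6 = 19;  38 − 19 = 19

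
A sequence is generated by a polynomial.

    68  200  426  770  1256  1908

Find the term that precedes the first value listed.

6

Δ: 132, 226, 344, 486, 652
Δ²: 94, 118, 142, 166
Δ³: 24, 24, 24
The third differences are constant at 24.
Work back: 94 − 24 = 70;  132 − 70 = 62;  68 − 62 = 6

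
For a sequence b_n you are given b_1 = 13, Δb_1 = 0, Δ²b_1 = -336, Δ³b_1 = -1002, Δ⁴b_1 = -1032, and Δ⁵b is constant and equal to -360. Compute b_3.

-323

Build the table forward from the leading diagonal:
Δ⁵: -360, -360, -360
Δ⁴: -1032, -1392, -1752
Δ³: -1002, -2034, -3426
Δ²: -336, -1338, -3372
Δ: 0, -336, -1674
b: 13, 13, -323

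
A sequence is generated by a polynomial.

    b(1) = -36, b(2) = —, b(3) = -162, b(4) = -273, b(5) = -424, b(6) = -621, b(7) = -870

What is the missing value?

Using the last 5 terms:
D1: -111, -151, -197, -249
D2: -40, -46, -52
D3: -6, -6
Constant third difference = -6.
Extend backward: -40 + 6 = -34;  -111 + 34 = -77;  -162 + 77 = -85

-85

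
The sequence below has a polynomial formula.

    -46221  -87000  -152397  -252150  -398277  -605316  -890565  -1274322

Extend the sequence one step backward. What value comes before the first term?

-22362

Δ: -40779  -65397  -99753  -146127  -207039  -285249  -383757
Δ²: -24618  -34356  -46374  -60912  -78210  -98508
Δ³: -9738  -12018  -14538  -17298  -20298
Δ⁴: -2280  -2520  -2760  -3000
Δ⁵: -240  -240  -240
The fifth differences are constant at -240.
Work back: -2280 + 240 = -2040;  -9738 + 2040 = -7698;  -24618 + 7698 = -16920;  -40779 + 16920 = -23859;  -46221 + 23859 = -22362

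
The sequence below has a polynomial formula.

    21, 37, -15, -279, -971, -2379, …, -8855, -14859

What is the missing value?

-4863

Using the first 6 terms:
First differences: 16  -52  -264  -692  -1408
Second differences: -68  -212  -428  -716
Third differences: -144  -216  -288
Fourth differences: -72  -72
Constant fourth difference = -72.
Extend forward: -288 − 72 = -360;  -716 − 360 = -1076;  -1408 − 1076 = -2484;  -2379 − 2484 = -4863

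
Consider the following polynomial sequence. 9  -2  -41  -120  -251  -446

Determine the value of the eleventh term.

-2801

Δ: -11 , -39 , -79 , -131 , -195
Δ²: -28 , -40 , -52 , -64
Δ³: -12 , -12 , -12
The third differences are constant (-12).
-64 − 12 = -76;  -195 − 76 = -271;  -446 − 271 = -717
-76 − 12 = -88;  -271 − 88 = -359;  -717 − 359 = -1076
-88 − 12 = -100;  -359 − 100 = -459;  -1076 − 459 = -1535
-100 − 12 = -112;  -459 − 112 = -571;  -1535 − 571 = -2106
-112 − 12 = -124;  -571 − 124 = -695;  -2106 − 695 = -2801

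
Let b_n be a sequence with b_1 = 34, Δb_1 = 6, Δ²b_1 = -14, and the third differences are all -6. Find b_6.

-136

Build the table forward from the leading diagonal:
D3: -6  -6  -6  -6  -6  -6
D2: -14  -20  -26  -32  -38  -44
D1: 6  -8  -28  -54  -86  -124
b: 34  40  32  4  -50  -136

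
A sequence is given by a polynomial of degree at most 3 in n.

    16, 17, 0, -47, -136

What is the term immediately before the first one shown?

9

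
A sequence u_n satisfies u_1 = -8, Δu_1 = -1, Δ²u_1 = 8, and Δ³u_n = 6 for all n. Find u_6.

Build the table forward from the leading diagonal:
D3: 6  6  6  6  6  6
D2: 8  14  20  26  32  38
D1: -1  7  21  41  67  99
u: -8  -9  -2  19  60  127

127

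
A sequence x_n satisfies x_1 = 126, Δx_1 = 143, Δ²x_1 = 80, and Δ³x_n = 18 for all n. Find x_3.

Build the table forward from the leading diagonal:
Δ³: 18, 18, 18
Δ²: 80, 98, 116
Δ: 143, 223, 321
x: 126, 269, 492

492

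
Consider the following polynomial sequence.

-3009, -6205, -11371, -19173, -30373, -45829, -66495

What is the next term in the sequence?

First differences: -3196, -5166, -7802, -11200, -15456, -20666
Second differences: -1970, -2636, -3398, -4256, -5210
Third differences: -666, -762, -858, -954
Fourth differences: -96, -96, -96
Constant fourth difference = -96, so extend:
-954 − 96 = -1050;  -5210 − 1050 = -6260;  -20666 − 6260 = -26926;  -66495 − 26926 = -93421

-93421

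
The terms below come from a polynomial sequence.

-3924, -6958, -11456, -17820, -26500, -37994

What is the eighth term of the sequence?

D1: -3034  -4498  -6364  -8680  -11494
D2: -1464  -1866  -2316  -2814
D3: -402  -450  -498
D4: -48  -48
Constant fourth difference = -48, so extend:
-498 − 48 = -546;  -2814 − 546 = -3360;  -11494 − 3360 = -14854;  -37994 − 14854 = -52848
-546 − 48 = -594;  -3360 − 594 = -3954;  -14854 − 3954 = -18808;  -52848 − 18808 = -71656

-71656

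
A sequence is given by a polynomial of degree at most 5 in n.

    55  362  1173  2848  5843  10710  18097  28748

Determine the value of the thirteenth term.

307, 811, 1675, 2995, 4867, 7387, 10651
504, 864, 1320, 1872, 2520, 3264
360, 456, 552, 648, 744
96, 96, 96, 96
The fourth differences are constant (96).
744 + 96 = 840;  3264 + 840 = 4104;  10651 + 4104 = 14755;  28748 + 14755 = 43503
840 + 96 = 936;  4104 + 936 = 5040;  14755 + 5040 = 19795;  43503 + 19795 = 63298
936 + 96 = 1032;  5040 + 1032 = 6072;  19795 + 6072 = 25867;  63298 + 25867 = 89165
1032 + 96 = 1128;  6072 + 1128 = 7200;  25867 + 7200 = 33067;  89165 + 33067 = 122232
1128 + 96 = 1224;  7200 + 1224 = 8424;  33067 + 8424 = 41491;  122232 + 41491 = 163723

163723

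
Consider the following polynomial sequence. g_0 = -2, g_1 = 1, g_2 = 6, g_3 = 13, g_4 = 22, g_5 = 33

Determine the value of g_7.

3 , 5 , 7 , 9 , 11
2 , 2 , 2 , 2
Constant second difference = 2, so extend:
11 + 2 = 13;  33 + 13 = 46
13 + 2 = 15;  46 + 15 = 61

61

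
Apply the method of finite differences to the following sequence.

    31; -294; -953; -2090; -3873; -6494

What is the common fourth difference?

D1: -325, -659, -1137, -1783, -2621
D2: -334, -478, -646, -838
D3: -144, -168, -192
D4: -24, -24

-24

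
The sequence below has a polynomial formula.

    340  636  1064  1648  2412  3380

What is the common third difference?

Δ: 296, 428, 584, 764, 968
Δ²: 132, 156, 180, 204
Δ³: 24, 24, 24

24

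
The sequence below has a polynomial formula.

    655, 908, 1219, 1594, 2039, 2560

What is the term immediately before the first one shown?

253, 311, 375, 445, 521
58, 64, 70, 76
6, 6, 6
The third differences are constant at 6.
Work back: 58 − 6 = 52;  253 − 52 = 201;  655 − 201 = 454

454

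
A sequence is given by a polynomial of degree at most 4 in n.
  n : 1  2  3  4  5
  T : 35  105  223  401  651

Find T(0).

D1: 70, 118, 178, 250
D2: 48, 60, 72
D3: 12, 12
The third differences are constant at 12.
Work back: 48 − 12 = 36;  70 − 36 = 34;  35 − 34 = 1

1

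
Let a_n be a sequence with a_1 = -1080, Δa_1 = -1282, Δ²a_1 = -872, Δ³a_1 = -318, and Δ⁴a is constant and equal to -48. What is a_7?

-28932

Build the table forward from the leading diagonal:
D4: -48, -48, -48, -48, -48, -48, -48
D3: -318, -366, -414, -462, -510, -558, -606
D2: -872, -1190, -1556, -1970, -2432, -2942, -3500
D1: -1282, -2154, -3344, -4900, -6870, -9302, -12244
a: -1080, -2362, -4516, -7860, -12760, -19630, -28932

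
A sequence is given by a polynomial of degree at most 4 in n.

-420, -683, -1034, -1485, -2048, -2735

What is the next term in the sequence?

-263, -351, -451, -563, -687
-88, -100, -112, -124
-12, -12, -12
Constant third difference = -12, so extend:
-124 − 12 = -136;  -687 − 136 = -823;  -2735 − 823 = -3558

-3558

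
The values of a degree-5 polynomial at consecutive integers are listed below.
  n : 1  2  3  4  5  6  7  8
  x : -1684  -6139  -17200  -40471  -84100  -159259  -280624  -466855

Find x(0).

-4455, -11061, -23271, -43629, -75159, -121365, -186231
-6606, -12210, -20358, -31530, -46206, -64866
-5604, -8148, -11172, -14676, -18660
-2544, -3024, -3504, -3984
-480, -480, -480
The fifth differences are constant at -480.
Work back: -2544 + 480 = -2064;  -5604 + 2064 = -3540;  -6606 + 3540 = -3066;  -4455 + 3066 = -1389;  -1684 + 1389 = -295

-295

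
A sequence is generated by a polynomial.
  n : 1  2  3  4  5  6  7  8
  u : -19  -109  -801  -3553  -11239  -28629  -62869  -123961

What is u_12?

-963729

D1: -90, -692, -2752, -7686, -17390, -34240, -61092
D2: -602, -2060, -4934, -9704, -16850, -26852
D3: -1458, -2874, -4770, -7146, -10002
D4: -1416, -1896, -2376, -2856
D5: -480, -480, -480
Constant fifth difference = -480, so extend:
-2856 − 480 = -3336;  -10002 − 3336 = -13338;  -26852 − 13338 = -40190;  -61092 − 40190 = -101282;  -123961 − 101282 = -225243
-3336 − 480 = -3816;  -13338 − 3816 = -17154;  -40190 − 17154 = -57344;  -101282 − 57344 = -158626;  -225243 − 158626 = -383869
-3816 − 480 = -4296;  -17154 − 4296 = -21450;  -57344 − 21450 = -78794;  -158626 − 78794 = -237420;  -383869 − 237420 = -621289
-4296 − 480 = -4776;  -21450 − 4776 = -26226;  -78794 − 26226 = -105020;  -237420 − 105020 = -342440;  -621289 − 342440 = -963729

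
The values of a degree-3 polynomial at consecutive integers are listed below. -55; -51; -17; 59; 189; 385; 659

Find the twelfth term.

D1: 4 , 34 , 76 , 130 , 196 , 274
D2: 30 , 42 , 54 , 66 , 78
D3: 12 , 12 , 12 , 12
Constant third difference = 12, so extend:
78 + 12 = 90;  274 + 90 = 364;  659 + 364 = 1023
90 + 12 = 102;  364 + 102 = 466;  1023 + 466 = 1489
102 + 12 = 114;  466 + 114 = 580;  1489 + 580 = 2069
114 + 12 = 126;  580 + 126 = 706;  2069 + 706 = 2775
126 + 12 = 138;  706 + 138 = 844;  2775 + 844 = 3619

3619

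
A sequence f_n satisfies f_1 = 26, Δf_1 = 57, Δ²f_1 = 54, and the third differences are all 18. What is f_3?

194

Build the table forward from the leading diagonal:
Third differences: 18, 18, 18
Second differences: 54, 72, 90
First differences: 57, 111, 183
f: 26, 83, 194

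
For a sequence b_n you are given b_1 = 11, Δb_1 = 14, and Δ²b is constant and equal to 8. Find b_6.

Build the table forward from the leading diagonal:
Second differences: 8  8  8  8  8  8
First differences: 14  22  30  38  46  54
b: 11  25  47  77  115  161

161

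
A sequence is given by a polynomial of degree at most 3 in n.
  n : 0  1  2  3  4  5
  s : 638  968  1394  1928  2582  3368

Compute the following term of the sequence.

330 , 426 , 534 , 654 , 786
96 , 108 , 120 , 132
12 , 12 , 12
The third differences are constant (12).
132 + 12 = 144;  786 + 144 = 930;  3368 + 930 = 4298

4298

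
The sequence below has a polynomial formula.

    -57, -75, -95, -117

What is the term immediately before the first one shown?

-41

Δ: -18, -20, -22
Δ²: -2, -2
The second differences are constant at -2.
Work back: -18 + 2 = -16;  -57 + 16 = -41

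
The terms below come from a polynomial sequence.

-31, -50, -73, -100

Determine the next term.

First differences: -19, -23, -27
Second differences: -4, -4
Constant second difference = -4, so extend:
-27 − 4 = -31;  -100 − 31 = -131

-131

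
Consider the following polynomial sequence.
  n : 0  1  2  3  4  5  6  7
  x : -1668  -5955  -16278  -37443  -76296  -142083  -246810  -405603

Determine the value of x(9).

D1: -4287, -10323, -21165, -38853, -65787, -104727, -158793
D2: -6036, -10842, -17688, -26934, -38940, -54066
D3: -4806, -6846, -9246, -12006, -15126
D4: -2040, -2400, -2760, -3120
D5: -360, -360, -360
The fifth differences are constant (-360).
-3120 − 360 = -3480;  -15126 − 3480 = -18606;  -54066 − 18606 = -72672;  -158793 − 72672 = -231465;  -405603 − 231465 = -637068
-3480 − 360 = -3840;  -18606 − 3840 = -22446;  -72672 − 22446 = -95118;  -231465 − 95118 = -326583;  -637068 − 326583 = -963651

-963651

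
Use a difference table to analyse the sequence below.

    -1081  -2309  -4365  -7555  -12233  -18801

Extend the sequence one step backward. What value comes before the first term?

-423

-1228, -2056, -3190, -4678, -6568
-828, -1134, -1488, -1890
-306, -354, -402
-48, -48
The fourth differences are constant at -48.
Work back: -306 + 48 = -258;  -828 + 258 = -570;  -1228 + 570 = -658;  -1081 + 658 = -423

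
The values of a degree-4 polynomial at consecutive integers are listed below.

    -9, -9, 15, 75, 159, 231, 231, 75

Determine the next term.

First differences: 0  24  60  84  72  0  -156
Second differences: 24  36  24  -12  -72  -156
Third differences: 12  -12  -36  -60  -84
Fourth differences: -24  -24  -24  -24
The fourth differences are constant (-24).
-84 − 24 = -108;  -156 − 108 = -264;  -156 − 264 = -420;  75 − 420 = -345

-345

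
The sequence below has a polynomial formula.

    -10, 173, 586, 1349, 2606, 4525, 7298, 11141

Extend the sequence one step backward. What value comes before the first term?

First differences: 183, 413, 763, 1257, 1919, 2773, 3843
Second differences: 230, 350, 494, 662, 854, 1070
Third differences: 120, 144, 168, 192, 216
Fourth differences: 24, 24, 24, 24
The fourth differences are constant at 24.
Work back: 120 − 24 = 96;  230 − 96 = 134;  183 − 134 = 49;  -10 − 49 = -59

-59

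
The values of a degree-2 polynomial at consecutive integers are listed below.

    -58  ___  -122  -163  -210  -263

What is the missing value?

-87

Using the last 4 terms:
D1: -41  -47  -53
D2: -6  -6
Constant second difference = -6.
Extend backward: -41 + 6 = -35;  -122 + 35 = -87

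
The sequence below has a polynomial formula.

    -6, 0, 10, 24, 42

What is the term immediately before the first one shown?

Δ: 6  10  14  18
Δ²: 4  4  4
The second differences are constant at 4.
Work back: 6 − 4 = 2;  -6 − 2 = -8

-8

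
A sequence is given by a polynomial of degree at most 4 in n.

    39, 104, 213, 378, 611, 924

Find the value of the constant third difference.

First differences: 65, 109, 165, 233, 313
Second differences: 44, 56, 68, 80
Third differences: 12, 12, 12

12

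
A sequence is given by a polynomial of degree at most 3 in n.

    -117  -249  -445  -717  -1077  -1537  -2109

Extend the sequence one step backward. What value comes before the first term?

-37

First differences: -132  -196  -272  -360  -460  -572
Second differences: -64  -76  -88  -100  -112
Third differences: -12  -12  -12  -12
The third differences are constant at -12.
Work back: -64 + 12 = -52;  -132 + 52 = -80;  -117 + 80 = -37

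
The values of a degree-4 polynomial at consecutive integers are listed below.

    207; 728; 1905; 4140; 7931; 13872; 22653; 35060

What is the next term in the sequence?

51975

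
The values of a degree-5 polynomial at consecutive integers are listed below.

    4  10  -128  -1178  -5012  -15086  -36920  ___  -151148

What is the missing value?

-78578

Using the first 7 terms:
Δ: 6  -138  -1050  -3834  -10074  -21834
Δ²: -144  -912  -2784  -6240  -11760
Δ³: -768  -1872  -3456  -5520
Δ⁴: -1104  -1584  -2064
Δ⁵: -480  -480
Constant fifth difference = -480.
Extend forward: -2064 − 480 = -2544;  -5520 − 2544 = -8064;  -11760 − 8064 = -19824;  -21834 − 19824 = -41658;  -36920 − 41658 = -78578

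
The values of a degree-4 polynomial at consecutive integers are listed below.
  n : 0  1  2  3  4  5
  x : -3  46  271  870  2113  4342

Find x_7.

13486

49, 225, 599, 1243, 2229
176, 374, 644, 986
198, 270, 342
72, 72
Constant fourth difference = 72, so extend:
342 + 72 = 414;  986 + 414 = 1400;  2229 + 1400 = 3629;  4342 + 3629 = 7971
414 + 72 = 486;  1400 + 486 = 1886;  3629 + 1886 = 5515;  7971 + 5515 = 13486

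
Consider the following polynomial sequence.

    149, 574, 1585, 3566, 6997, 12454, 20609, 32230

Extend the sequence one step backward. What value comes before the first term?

D1: 425  1011  1981  3431  5457  8155  11621
D2: 586  970  1450  2026  2698  3466
D3: 384  480  576  672  768
D4: 96  96  96  96
The fourth differences are constant at 96.
Work back: 384 − 96 = 288;  586 − 288 = 298;  425 − 298 = 127;  149 − 127 = 22

22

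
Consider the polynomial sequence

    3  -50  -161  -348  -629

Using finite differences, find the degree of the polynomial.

First differences: -53, -111, -187, -281
Second differences: -58, -76, -94
Third differences: -18, -18
The third differences are constant, so the polynomial has degree 3.

3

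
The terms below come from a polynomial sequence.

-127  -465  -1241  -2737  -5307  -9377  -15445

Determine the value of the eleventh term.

First differences: -338  -776  -1496  -2570  -4070  -6068
Second differences: -438  -720  -1074  -1500  -1998
Third differences: -282  -354  -426  -498
Fourth differences: -72  -72  -72
Fourth differences constant at -72.
-498 − 72 = -570;  -1998 − 570 = -2568;  -6068 − 2568 = -8636;  -15445 − 8636 = -24081
-570 − 72 = -642;  -2568 − 642 = -3210;  -8636 − 3210 = -11846;  -24081 − 11846 = -35927
-642 − 72 = -714;  -3210 − 714 = -3924;  -11846 − 3924 = -15770;  -35927 − 15770 = -51697
-714 − 72 = -786;  -3924 − 786 = -4710;  -15770 − 4710 = -20480;  -51697 − 20480 = -72177

-72177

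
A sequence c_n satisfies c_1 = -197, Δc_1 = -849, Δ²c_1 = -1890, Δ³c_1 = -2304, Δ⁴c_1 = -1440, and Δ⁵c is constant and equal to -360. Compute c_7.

Build the table forward from the leading diagonal:
D5: -360, -360, -360, -360, -360, -360, -360
D4: -1440, -1800, -2160, -2520, -2880, -3240, -3600
D3: -2304, -3744, -5544, -7704, -10224, -13104, -16344
D2: -1890, -4194, -7938, -13482, -21186, -31410, -44514
D1: -849, -2739, -6933, -14871, -28353, -49539, -80949
c: -197, -1046, -3785, -10718, -25589, -53942, -103481

-103481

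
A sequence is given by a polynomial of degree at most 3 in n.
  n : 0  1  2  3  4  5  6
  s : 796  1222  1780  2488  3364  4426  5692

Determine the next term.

7180

D1: 426 , 558 , 708 , 876 , 1062 , 1266
D2: 132 , 150 , 168 , 186 , 204
D3: 18 , 18 , 18 , 18
Constant third difference = 18, so extend:
204 + 18 = 222;  1266 + 222 = 1488;  5692 + 1488 = 7180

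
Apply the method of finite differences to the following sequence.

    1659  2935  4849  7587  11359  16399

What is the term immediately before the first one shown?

D1: 1276, 1914, 2738, 3772, 5040
D2: 638, 824, 1034, 1268
D3: 186, 210, 234
D4: 24, 24
The fourth differences are constant at 24.
Work back: 186 − 24 = 162;  638 − 162 = 476;  1276 − 476 = 800;  1659 − 800 = 859

859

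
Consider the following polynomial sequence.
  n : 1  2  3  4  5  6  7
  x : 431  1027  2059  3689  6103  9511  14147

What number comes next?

Δ: 596  1032  1630  2414  3408  4636
Δ²: 436  598  784  994  1228
Δ³: 162  186  210  234
Δ⁴: 24  24  24
Fourth differences constant at 24.
234 + 24 = 258;  1228 + 258 = 1486;  4636 + 1486 = 6122;  14147 + 6122 = 20269

20269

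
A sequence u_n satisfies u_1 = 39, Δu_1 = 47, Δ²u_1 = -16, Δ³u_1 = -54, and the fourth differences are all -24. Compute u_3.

117

Build the table forward from the leading diagonal:
D4: -24  -24  -24
D3: -54  -78  -102
D2: -16  -70  -148
D1: 47  31  -39
u: 39  86  117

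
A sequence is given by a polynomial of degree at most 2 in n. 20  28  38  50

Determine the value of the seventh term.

98

Δ: 8, 10, 12
Δ²: 2, 2
Constant second difference = 2, so extend:
12 + 2 = 14;  50 + 14 = 64
14 + 2 = 16;  64 + 16 = 80
16 + 2 = 18;  80 + 18 = 98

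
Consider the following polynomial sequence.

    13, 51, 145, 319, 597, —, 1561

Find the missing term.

1003

Using the first 5 terms:
D1: 38, 94, 174, 278
D2: 56, 80, 104
D3: 24, 24
Constant third difference = 24.
Extend forward: 104 + 24 = 128;  278 + 128 = 406;  597 + 406 = 1003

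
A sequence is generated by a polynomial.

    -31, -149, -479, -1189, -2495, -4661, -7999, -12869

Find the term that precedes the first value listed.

Δ: -118, -330, -710, -1306, -2166, -3338, -4870
Δ²: -212, -380, -596, -860, -1172, -1532
Δ³: -168, -216, -264, -312, -360
Δ⁴: -48, -48, -48, -48
The fourth differences are constant at -48.
Work back: -168 + 48 = -120;  -212 + 120 = -92;  -118 + 92 = -26;  -31 + 26 = -5

-5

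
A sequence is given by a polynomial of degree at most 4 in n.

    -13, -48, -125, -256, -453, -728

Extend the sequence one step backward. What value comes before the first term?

Δ: -35  -77  -131  -197  -275
Δ²: -42  -54  -66  -78
Δ³: -12  -12  -12
The third differences are constant at -12.
Work back: -42 + 12 = -30;  -35 + 30 = -5;  -13 + 5 = -8

-8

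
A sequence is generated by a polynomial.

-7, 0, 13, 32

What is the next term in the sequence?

D1: 7, 13, 19
D2: 6, 6
Constant second difference = 6, so extend:
19 + 6 = 25;  32 + 25 = 57

57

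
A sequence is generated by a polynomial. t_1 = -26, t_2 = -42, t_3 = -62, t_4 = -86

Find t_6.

-146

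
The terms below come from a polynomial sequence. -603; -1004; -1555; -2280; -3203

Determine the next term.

Δ: -401  -551  -725  -923
Δ²: -150  -174  -198
Δ³: -24  -24
Third differences constant at -24.
-198 − 24 = -222;  -923 − 222 = -1145;  -3203 − 1145 = -4348

-4348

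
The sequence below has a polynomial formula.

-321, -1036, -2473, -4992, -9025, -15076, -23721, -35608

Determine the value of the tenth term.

-72060

Δ: -715, -1437, -2519, -4033, -6051, -8645, -11887
Δ²: -722, -1082, -1514, -2018, -2594, -3242
Δ³: -360, -432, -504, -576, -648
Δ⁴: -72, -72, -72, -72
Constant fourth difference = -72, so extend:
-648 − 72 = -720;  -3242 − 720 = -3962;  -11887 − 3962 = -15849;  -35608 − 15849 = -51457
-720 − 72 = -792;  -3962 − 792 = -4754;  -15849 − 4754 = -20603;  -51457 − 20603 = -72060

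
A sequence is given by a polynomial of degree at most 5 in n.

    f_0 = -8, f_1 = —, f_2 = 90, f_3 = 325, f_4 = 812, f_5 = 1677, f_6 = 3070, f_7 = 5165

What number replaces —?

Using the last 6 terms:
D1: 235  487  865  1393  2095
D2: 252  378  528  702
D3: 126  150  174
D4: 24  24
Constant fourth difference = 24.
Extend backward: 126 − 24 = 102;  252 − 102 = 150;  235 − 150 = 85;  90 − 85 = 5

5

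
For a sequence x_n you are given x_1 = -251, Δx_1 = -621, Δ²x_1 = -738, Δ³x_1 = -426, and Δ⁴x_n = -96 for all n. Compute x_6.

Build the table forward from the leading diagonal:
Δ⁴: -96  -96  -96  -96  -96  -96
Δ³: -426  -522  -618  -714  -810  -906
Δ²: -738  -1164  -1686  -2304  -3018  -3828
Δ: -621  -1359  -2523  -4209  -6513  -9531
x: -251  -872  -2231  -4754  -8963  -15476

-15476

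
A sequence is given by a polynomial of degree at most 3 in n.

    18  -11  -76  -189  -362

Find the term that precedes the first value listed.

23

Δ: -29, -65, -113, -173
Δ²: -36, -48, -60
Δ³: -12, -12
The third differences are constant at -12.
Work back: -36 + 12 = -24;  -29 + 24 = -5;  18 + 5 = 23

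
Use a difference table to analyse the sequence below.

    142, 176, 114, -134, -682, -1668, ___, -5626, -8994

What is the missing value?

Using the first 6 terms:
First differences: 34, -62, -248, -548, -986
Second differences: -96, -186, -300, -438
Third differences: -90, -114, -138
Fourth differences: -24, -24
Constant fourth difference = -24.
Extend forward: -138 − 24 = -162;  -438 − 162 = -600;  -986 − 600 = -1586;  -1668 − 1586 = -3254

-3254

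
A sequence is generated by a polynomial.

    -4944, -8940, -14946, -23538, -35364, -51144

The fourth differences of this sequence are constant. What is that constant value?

-72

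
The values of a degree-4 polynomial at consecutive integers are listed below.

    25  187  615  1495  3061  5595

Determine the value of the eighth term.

14935

162  428  880  1566  2534
266  452  686  968
186  234  282
48  48
Fourth differences constant at 48.
282 + 48 = 330;  968 + 330 = 1298;  2534 + 1298 = 3832;  5595 + 3832 = 9427
330 + 48 = 378;  1298 + 378 = 1676;  3832 + 1676 = 5508;  9427 + 5508 = 14935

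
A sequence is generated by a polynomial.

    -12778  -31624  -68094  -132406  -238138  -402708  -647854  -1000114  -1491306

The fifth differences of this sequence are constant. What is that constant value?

Δ: -18846, -36470, -64312, -105732, -164570, -245146, -352260, -491192
Δ²: -17624, -27842, -41420, -58838, -80576, -107114, -138932
Δ³: -10218, -13578, -17418, -21738, -26538, -31818
Δ⁴: -3360, -3840, -4320, -4800, -5280
Δ⁵: -480, -480, -480, -480

-480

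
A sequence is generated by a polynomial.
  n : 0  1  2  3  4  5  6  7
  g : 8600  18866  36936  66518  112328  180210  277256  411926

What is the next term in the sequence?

594168

D1: 10266  18070  29582  45810  67882  97046  134670
D2: 7804  11512  16228  22072  29164  37624
D3: 3708  4716  5844  7092  8460
D4: 1008  1128  1248  1368
D5: 120  120  120
Constant fifth difference = 120, so extend:
1368 + 120 = 1488;  8460 + 1488 = 9948;  37624 + 9948 = 47572;  134670 + 47572 = 182242;  411926 + 182242 = 594168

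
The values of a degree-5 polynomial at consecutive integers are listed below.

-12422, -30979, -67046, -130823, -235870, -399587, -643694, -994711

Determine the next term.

-1484438

-18557, -36067, -63777, -105047, -163717, -244107, -351017
-17510, -27710, -41270, -58670, -80390, -106910
-10200, -13560, -17400, -21720, -26520
-3360, -3840, -4320, -4800
-480, -480, -480
Constant fifth difference = -480, so extend:
-4800 − 480 = -5280;  -26520 − 5280 = -31800;  -106910 − 31800 = -138710;  -351017 − 138710 = -489727;  -994711 − 489727 = -1484438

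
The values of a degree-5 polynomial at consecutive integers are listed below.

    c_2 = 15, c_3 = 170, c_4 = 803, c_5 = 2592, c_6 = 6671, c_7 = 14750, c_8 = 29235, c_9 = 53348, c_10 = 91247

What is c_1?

First differences: 155  633  1789  4079  8079  14485  24113  37899
Second differences: 478  1156  2290  4000  6406  9628  13786
Third differences: 678  1134  1710  2406  3222  4158
Fourth differences: 456  576  696  816  936
Fifth differences: 120  120  120  120
The fifth differences are constant at 120.
Work back: 456 − 120 = 336;  678 − 336 = 342;  478 − 342 = 136;  155 − 136 = 19;  15 − 19 = -4

-4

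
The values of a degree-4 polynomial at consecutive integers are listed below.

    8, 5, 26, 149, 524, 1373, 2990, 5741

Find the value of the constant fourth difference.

First differences: -3, 21, 123, 375, 849, 1617, 2751
Second differences: 24, 102, 252, 474, 768, 1134
Third differences: 78, 150, 222, 294, 366
Fourth differences: 72, 72, 72, 72

72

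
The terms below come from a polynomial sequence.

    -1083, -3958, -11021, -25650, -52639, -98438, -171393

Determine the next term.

-281986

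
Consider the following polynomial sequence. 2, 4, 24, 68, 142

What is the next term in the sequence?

Δ: 2, 20, 44, 74
Δ²: 18, 24, 30
Δ³: 6, 6
The third differences are constant (6).
30 + 6 = 36;  74 + 36 = 110;  142 + 110 = 252

252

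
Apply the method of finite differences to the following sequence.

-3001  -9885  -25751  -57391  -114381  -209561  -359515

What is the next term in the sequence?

-585051

First differences: -6884, -15866, -31640, -56990, -95180, -149954
Second differences: -8982, -15774, -25350, -38190, -54774
Third differences: -6792, -9576, -12840, -16584
Fourth differences: -2784, -3264, -3744
Fifth differences: -480, -480
The fifth differences are constant (-480).
-3744 − 480 = -4224;  -16584 − 4224 = -20808;  -54774 − 20808 = -75582;  -149954 − 75582 = -225536;  -359515 − 225536 = -585051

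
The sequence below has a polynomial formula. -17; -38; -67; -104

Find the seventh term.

-21 , -29 , -37
-8 , -8
Constant second difference = -8, so extend:
-37 − 8 = -45;  -104 − 45 = -149
-45 − 8 = -53;  -149 − 53 = -202
-53 − 8 = -61;  -202 − 61 = -263

-263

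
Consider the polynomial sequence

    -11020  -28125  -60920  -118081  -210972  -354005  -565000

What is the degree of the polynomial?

5

D1: -17105, -32795, -57161, -92891, -143033, -210995
D2: -15690, -24366, -35730, -50142, -67962
D3: -8676, -11364, -14412, -17820
D4: -2688, -3048, -3408
D5: -360, -360
The fifth differences are constant, so the polynomial has degree 5.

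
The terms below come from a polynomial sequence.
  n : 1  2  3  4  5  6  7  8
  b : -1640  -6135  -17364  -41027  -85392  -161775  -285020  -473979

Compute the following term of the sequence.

Δ: -4495, -11229, -23663, -44365, -76383, -123245, -188959
Δ²: -6734, -12434, -20702, -32018, -46862, -65714
Δ³: -5700, -8268, -11316, -14844, -18852
Δ⁴: -2568, -3048, -3528, -4008
Δ⁵: -480, -480, -480
Fifth differences constant at -480.
-4008 − 480 = -4488;  -18852 − 4488 = -23340;  -65714 − 23340 = -89054;  -188959 − 89054 = -278013;  -473979 − 278013 = -751992

-751992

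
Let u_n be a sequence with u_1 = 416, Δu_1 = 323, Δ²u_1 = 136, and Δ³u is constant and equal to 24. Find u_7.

4874

Build the table forward from the leading diagonal:
Third differences: 24, 24, 24, 24, 24, 24, 24
Second differences: 136, 160, 184, 208, 232, 256, 280
First differences: 323, 459, 619, 803, 1011, 1243, 1499
u: 416, 739, 1198, 1817, 2620, 3631, 4874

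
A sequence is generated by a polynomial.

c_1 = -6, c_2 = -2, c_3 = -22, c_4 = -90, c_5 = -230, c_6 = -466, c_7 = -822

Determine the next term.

-1322

First differences: 4, -20, -68, -140, -236, -356
Second differences: -24, -48, -72, -96, -120
Third differences: -24, -24, -24, -24
Third differences constant at -24.
-120 − 24 = -144;  -356 − 144 = -500;  -822 − 500 = -1322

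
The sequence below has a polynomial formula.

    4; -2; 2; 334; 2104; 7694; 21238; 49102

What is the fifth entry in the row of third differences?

D1: -6, 4, 332, 1770, 5590, 13544, 27864
D2: 10, 328, 1438, 3820, 7954, 14320
D3: 318, 1110, 2382, 4134, 6366
D4: 792, 1272, 1752, 2232
D5: 480, 480, 480

6366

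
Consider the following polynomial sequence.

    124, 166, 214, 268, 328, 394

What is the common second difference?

First differences: 42, 48, 54, 60, 66
Second differences: 6, 6, 6, 6

6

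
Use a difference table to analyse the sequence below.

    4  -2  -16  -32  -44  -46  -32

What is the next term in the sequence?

First differences: -6 , -14 , -16 , -12 , -2 , 14
Second differences: -8 , -2 , 4 , 10 , 16
Third differences: 6 , 6 , 6 , 6
Third differences constant at 6.
16 + 6 = 22;  14 + 22 = 36;  -32 + 36 = 4

4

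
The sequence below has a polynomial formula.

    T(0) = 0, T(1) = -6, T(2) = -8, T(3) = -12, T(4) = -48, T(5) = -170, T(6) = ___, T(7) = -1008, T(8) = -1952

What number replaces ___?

Using the first 6 terms:
Δ: -6  -2  -4  -36  -122
Δ²: 4  -2  -32  -86
Δ³: -6  -30  -54
Δ⁴: -24  -24
Constant fourth difference = -24.
Extend forward: -54 − 24 = -78;  -86 − 78 = -164;  -122 − 164 = -286;  -170 − 286 = -456

-456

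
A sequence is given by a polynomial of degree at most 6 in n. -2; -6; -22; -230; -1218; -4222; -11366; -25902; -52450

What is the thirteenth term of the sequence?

D1: -4, -16, -208, -988, -3004, -7144, -14536, -26548
D2: -12, -192, -780, -2016, -4140, -7392, -12012
D3: -180, -588, -1236, -2124, -3252, -4620
D4: -408, -648, -888, -1128, -1368
D5: -240, -240, -240, -240
The fifth differences are constant (-240).
-1368 − 240 = -1608;  -4620 − 1608 = -6228;  -12012 − 6228 = -18240;  -26548 − 18240 = -44788;  -52450 − 44788 = -97238
-1608 − 240 = -1848;  -6228 − 1848 = -8076;  -18240 − 8076 = -26316;  -44788 − 26316 = -71104;  -97238 − 71104 = -168342
-1848 − 240 = -2088;  -8076 − 2088 = -10164;  -26316 − 10164 = -36480;  -71104 − 36480 = -107584;  -168342 − 107584 = -275926
-2088 − 240 = -2328;  -10164 − 2328 = -12492;  -36480 − 12492 = -48972;  -107584 − 48972 = -156556;  -275926 − 156556 = -432482

-432482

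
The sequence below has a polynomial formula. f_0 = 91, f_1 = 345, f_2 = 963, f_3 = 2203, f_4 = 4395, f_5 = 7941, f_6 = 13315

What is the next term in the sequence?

254, 618, 1240, 2192, 3546, 5374
364, 622, 952, 1354, 1828
258, 330, 402, 474
72, 72, 72
Fourth differences constant at 72.
474 + 72 = 546;  1828 + 546 = 2374;  5374 + 2374 = 7748;  13315 + 7748 = 21063

21063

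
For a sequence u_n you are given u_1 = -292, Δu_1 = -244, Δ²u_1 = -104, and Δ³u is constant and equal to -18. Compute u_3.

Build the table forward from the leading diagonal:
Δ³: -18, -18, -18
Δ²: -104, -122, -140
Δ: -244, -348, -470
u: -292, -536, -884

-884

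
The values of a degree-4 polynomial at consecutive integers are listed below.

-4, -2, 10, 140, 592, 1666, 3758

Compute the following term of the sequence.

7360

D1: 2  12  130  452  1074  2092
D2: 10  118  322  622  1018
D3: 108  204  300  396
D4: 96  96  96
Constant fourth difference = 96, so extend:
396 + 96 = 492;  1018 + 492 = 1510;  2092 + 1510 = 3602;  3758 + 3602 = 7360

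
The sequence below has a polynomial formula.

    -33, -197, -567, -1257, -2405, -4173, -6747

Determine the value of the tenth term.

Δ: -164  -370  -690  -1148  -1768  -2574
Δ²: -206  -320  -458  -620  -806
Δ³: -114  -138  -162  -186
Δ⁴: -24  -24  -24
Constant fourth difference = -24, so extend:
-186 − 24 = -210;  -806 − 210 = -1016;  -2574 − 1016 = -3590;  -6747 − 3590 = -10337
-210 − 24 = -234;  -1016 − 234 = -1250;  -3590 − 1250 = -4840;  -10337 − 4840 = -15177
-234 − 24 = -258;  -1250 − 258 = -1508;  -4840 − 1508 = -6348;  -15177 − 6348 = -21525

-21525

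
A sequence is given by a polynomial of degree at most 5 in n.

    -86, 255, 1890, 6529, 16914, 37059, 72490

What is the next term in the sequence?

D1: 341, 1635, 4639, 10385, 20145, 35431
D2: 1294, 3004, 5746, 9760, 15286
D3: 1710, 2742, 4014, 5526
D4: 1032, 1272, 1512
D5: 240, 240
The fifth differences are constant (240).
1512 + 240 = 1752;  5526 + 1752 = 7278;  15286 + 7278 = 22564;  35431 + 22564 = 57995;  72490 + 57995 = 130485

130485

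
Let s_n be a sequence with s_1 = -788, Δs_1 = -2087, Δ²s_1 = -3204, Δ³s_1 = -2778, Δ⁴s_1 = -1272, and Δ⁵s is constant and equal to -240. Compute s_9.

Build the table forward from the leading diagonal:
Δ⁵: -240, -240, -240, -240, -240, -240, -240, -240, -240
Δ⁴: -1272, -1512, -1752, -1992, -2232, -2472, -2712, -2952, -3192
Δ³: -2778, -4050, -5562, -7314, -9306, -11538, -14010, -16722, -19674
Δ²: -3204, -5982, -10032, -15594, -22908, -32214, -43752, -57762, -74484
Δ: -2087, -5291, -11273, -21305, -36899, -59807, -92021, -135773, -193535
s: -788, -2875, -8166, -19439, -40744, -77643, -137450, -229471, -365244

-365244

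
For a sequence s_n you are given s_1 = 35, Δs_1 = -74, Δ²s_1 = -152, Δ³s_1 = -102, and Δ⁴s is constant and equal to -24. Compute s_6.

-2995

Build the table forward from the leading diagonal:
Fourth differences: -24  -24  -24  -24  -24  -24
Third differences: -102  -126  -150  -174  -198  -222
Second differences: -152  -254  -380  -530  -704  -902
First differences: -74  -226  -480  -860  -1390  -2094
s: 35  -39  -265  -745  -1605  -2995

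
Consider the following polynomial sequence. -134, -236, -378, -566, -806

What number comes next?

-1104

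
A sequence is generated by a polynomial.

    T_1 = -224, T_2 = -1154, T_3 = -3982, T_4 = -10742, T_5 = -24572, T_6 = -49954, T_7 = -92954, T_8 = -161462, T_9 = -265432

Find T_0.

First differences: -930, -2828, -6760, -13830, -25382, -43000, -68508, -103970
Second differences: -1898, -3932, -7070, -11552, -17618, -25508, -35462
Third differences: -2034, -3138, -4482, -6066, -7890, -9954
Fourth differences: -1104, -1344, -1584, -1824, -2064
Fifth differences: -240, -240, -240, -240
The fifth differences are constant at -240.
Work back: -1104 + 240 = -864;  -2034 + 864 = -1170;  -1898 + 1170 = -728;  -930 + 728 = -202;  -224 + 202 = -22

-22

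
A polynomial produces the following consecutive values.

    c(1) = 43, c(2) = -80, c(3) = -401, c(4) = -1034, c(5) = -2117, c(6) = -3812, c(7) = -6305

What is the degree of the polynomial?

4

First differences: -123, -321, -633, -1083, -1695, -2493
Second differences: -198, -312, -450, -612, -798
Third differences: -114, -138, -162, -186
Fourth differences: -24, -24, -24
The fourth differences are constant, so the polynomial has degree 4.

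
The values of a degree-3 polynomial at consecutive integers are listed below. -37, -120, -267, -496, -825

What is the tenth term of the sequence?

D1: -83 , -147 , -229 , -329
D2: -64 , -82 , -100
D3: -18 , -18
The third differences are constant (-18).
-100 − 18 = -118;  -329 − 118 = -447;  -825 − 447 = -1272
-118 − 18 = -136;  -447 − 136 = -583;  -1272 − 583 = -1855
-136 − 18 = -154;  -583 − 154 = -737;  -1855 − 737 = -2592
-154 − 18 = -172;  -737 − 172 = -909;  -2592 − 909 = -3501
-172 − 18 = -190;  -909 − 190 = -1099;  -3501 − 1099 = -4600

-4600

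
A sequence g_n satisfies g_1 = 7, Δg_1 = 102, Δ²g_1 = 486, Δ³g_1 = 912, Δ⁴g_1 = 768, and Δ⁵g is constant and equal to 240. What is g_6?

18577

Build the table forward from the leading diagonal:
Fifth differences: 240  240  240  240  240  240
Fourth differences: 768  1008  1248  1488  1728  1968
Third differences: 912  1680  2688  3936  5424  7152
Second differences: 486  1398  3078  5766  9702  15126
First differences: 102  588  1986  5064  10830  20532
g: 7  109  697  2683  7747  18577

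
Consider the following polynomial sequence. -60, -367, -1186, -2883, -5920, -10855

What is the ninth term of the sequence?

First differences: -307 , -819 , -1697 , -3037 , -4935
Second differences: -512 , -878 , -1340 , -1898
Third differences: -366 , -462 , -558
Fourth differences: -96 , -96
Constant fourth difference = -96, so extend:
-558 − 96 = -654;  -1898 − 654 = -2552;  -4935 − 2552 = -7487;  -10855 − 7487 = -18342
-654 − 96 = -750;  -2552 − 750 = -3302;  -7487 − 3302 = -10789;  -18342 − 10789 = -29131
-750 − 96 = -846;  -3302 − 846 = -4148;  -10789 − 4148 = -14937;  -29131 − 14937 = -44068

-44068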